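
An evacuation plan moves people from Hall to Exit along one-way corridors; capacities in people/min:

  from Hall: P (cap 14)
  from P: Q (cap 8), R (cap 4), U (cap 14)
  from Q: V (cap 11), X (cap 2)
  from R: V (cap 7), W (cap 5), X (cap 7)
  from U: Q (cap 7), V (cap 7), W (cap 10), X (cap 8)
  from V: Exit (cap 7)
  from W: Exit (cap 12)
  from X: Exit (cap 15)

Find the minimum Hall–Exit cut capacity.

14

Augment Hall→P→Q→V→Exit: bottleneck 7, flow now 7.
Augment Hall→P→Q→X→Exit: bottleneck 1, flow now 8.
Augment Hall→P→R→W→Exit: bottleneck 4, flow now 12.
Augment Hall→P→U→W→Exit: bottleneck 2, flow now 14.
No augmenting path remains; maximum flow = 14.
By max-flow min-cut, the minimum cut capacity equals the max flow.
In the residual graph, reachable from Hall: {Hall}.
Min-cut edges: Hall→P (14); capacity 14 = 14.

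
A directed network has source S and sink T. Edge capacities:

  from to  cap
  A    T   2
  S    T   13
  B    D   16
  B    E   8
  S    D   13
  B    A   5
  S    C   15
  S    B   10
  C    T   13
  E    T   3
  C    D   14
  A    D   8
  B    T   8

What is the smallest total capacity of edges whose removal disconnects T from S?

Augment S→T: bottleneck 13, flow now 13.
Augment S→B→T: bottleneck 8, flow now 21.
Augment S→C→T: bottleneck 13, flow now 34.
Augment S→B→A→T: bottleneck 2, flow now 36.
No augmenting path remains; maximum flow = 36.
By max-flow min-cut, the minimum cut capacity equals the max flow.
In the residual graph, reachable from S: {S, C, D}.
Min-cut edges: S→B (10), S→T (13), C→T (13); capacity 10 + 13 + 13 = 36.

36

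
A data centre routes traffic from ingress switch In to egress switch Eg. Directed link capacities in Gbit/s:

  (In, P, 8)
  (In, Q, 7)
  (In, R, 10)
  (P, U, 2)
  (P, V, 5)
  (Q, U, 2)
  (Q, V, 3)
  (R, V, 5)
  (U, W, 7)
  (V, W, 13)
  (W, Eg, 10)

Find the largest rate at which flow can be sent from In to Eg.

Augment In→P→U→W→Eg: bottleneck 2, flow now 2.
Augment In→P→V→W→Eg: bottleneck 5, flow now 7.
Augment In→Q→U→W→Eg: bottleneck 2, flow now 9.
Augment In→Q→V→W→Eg: bottleneck 1, flow now 10.
No augmenting path remains; maximum flow = 10.
In the residual graph, reachable from In: {In, P, Q, R, U, V, W}.
Min-cut edges: W→Eg (10); capacity 10 = 10.
This cut is saturated, so no flow can exceed 10.

10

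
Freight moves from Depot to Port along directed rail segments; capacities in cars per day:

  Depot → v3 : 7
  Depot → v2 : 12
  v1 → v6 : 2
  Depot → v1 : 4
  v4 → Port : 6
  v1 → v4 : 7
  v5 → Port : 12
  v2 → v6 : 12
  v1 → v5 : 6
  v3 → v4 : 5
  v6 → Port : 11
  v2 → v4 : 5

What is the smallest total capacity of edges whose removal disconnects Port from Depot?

21

Augment Depot→v1→v4→Port: bottleneck 4, flow now 4.
Augment Depot→v2→v4→Port: bottleneck 2, flow now 6.
Augment Depot→v2→v6→Port: bottleneck 10, flow now 16.
Augment Depot→v3→v4→v1→v5→Port: bottleneck 4, flow now 20. (uses reverse residual edge)
Augment Depot→v3→v4→v2→v6→Port: bottleneck 1, flow now 21. (uses reverse residual edge)
No augmenting path remains; maximum flow = 21.
By max-flow min-cut, the minimum cut capacity equals the max flow.
In the residual graph, reachable from Depot: {Depot, v3}.
Min-cut edges: Depot→v1 (4), Depot→v2 (12), v3→v4 (5); capacity 4 + 12 + 5 = 21.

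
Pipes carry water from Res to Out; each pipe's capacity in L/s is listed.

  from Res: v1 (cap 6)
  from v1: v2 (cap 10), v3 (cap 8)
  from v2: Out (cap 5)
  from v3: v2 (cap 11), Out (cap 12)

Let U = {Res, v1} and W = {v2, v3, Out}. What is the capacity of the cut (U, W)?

Edges leaving {Res, v1}: v1→v2 (10), v1→v3 (8).
Cut capacity = 10 + 8 = 18.

18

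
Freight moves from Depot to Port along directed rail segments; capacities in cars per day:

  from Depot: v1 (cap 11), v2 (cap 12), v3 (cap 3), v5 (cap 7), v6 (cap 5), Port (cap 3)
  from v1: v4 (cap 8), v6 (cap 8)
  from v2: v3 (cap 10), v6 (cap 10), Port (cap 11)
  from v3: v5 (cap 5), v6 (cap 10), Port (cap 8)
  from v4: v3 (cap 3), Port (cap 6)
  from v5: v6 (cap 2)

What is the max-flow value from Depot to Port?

Augment Depot→Port: bottleneck 3, flow now 3.
Augment Depot→v2→Port: bottleneck 11, flow now 14.
Augment Depot→v3→Port: bottleneck 3, flow now 17.
Augment Depot→v1→v4→Port: bottleneck 6, flow now 23.
Augment Depot→v2→v3→Port: bottleneck 1, flow now 24.
Augment Depot→v1→v4→v3→Port: bottleneck 2, flow now 26.
No augmenting path remains; maximum flow = 26.
In the residual graph, reachable from Depot: {Depot, v1, v5, v6}.
Min-cut edges: Depot→v2 (12), Depot→v3 (3), Depot→Port (3), v1→v4 (8); capacity 12 + 3 + 3 + 8 = 26.
This cut is saturated, so no flow can exceed 26.

26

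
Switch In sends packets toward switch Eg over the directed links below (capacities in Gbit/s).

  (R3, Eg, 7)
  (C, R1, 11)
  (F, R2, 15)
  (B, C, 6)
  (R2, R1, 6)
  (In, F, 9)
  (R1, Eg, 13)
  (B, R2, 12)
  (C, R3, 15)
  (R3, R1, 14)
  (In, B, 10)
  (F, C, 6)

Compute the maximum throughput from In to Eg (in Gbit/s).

18

Augment In→B→C→R3→Eg: bottleneck 6, flow now 6.
Augment In→B→R2→R1→Eg: bottleneck 4, flow now 10.
Augment In→F→C→R3→Eg: bottleneck 1, flow now 11.
Augment In→F→C→R1→Eg: bottleneck 5, flow now 16.
Augment In→F→R2→R1→Eg: bottleneck 2, flow now 18.
No augmenting path remains; maximum flow = 18.
In the residual graph, reachable from In: {In, B, F, R2}.
Min-cut edges: B→C (6), F→C (6), R2→R1 (6); capacity 6 + 6 + 6 = 18.
This cut is saturated, so no flow can exceed 18.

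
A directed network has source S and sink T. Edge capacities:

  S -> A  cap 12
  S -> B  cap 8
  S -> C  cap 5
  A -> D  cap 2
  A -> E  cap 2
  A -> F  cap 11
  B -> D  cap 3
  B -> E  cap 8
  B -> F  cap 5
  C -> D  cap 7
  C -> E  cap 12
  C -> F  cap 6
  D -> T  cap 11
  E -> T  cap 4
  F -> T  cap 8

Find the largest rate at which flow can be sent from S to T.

Augment S→A→D→T: bottleneck 2, flow now 2.
Augment S→A→E→T: bottleneck 2, flow now 4.
Augment S→A→F→T: bottleneck 8, flow now 12.
Augment S→B→D→T: bottleneck 3, flow now 15.
Augment S→B→E→T: bottleneck 2, flow now 17.
Augment S→C→D→T: bottleneck 5, flow now 22.
No augmenting path remains; maximum flow = 22.
In the residual graph, reachable from S: {S, A, B, E, F}.
Min-cut edges: S→C (5), A→D (2), B→D (3), E→T (4), F→T (8); capacity 5 + 2 + 3 + 4 + 8 = 22.
This cut is saturated, so no flow can exceed 22.

22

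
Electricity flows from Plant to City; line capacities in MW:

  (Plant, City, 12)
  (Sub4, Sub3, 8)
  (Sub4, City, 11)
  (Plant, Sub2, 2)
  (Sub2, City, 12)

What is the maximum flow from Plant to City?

Augment Plant→City: bottleneck 12, flow now 12.
Augment Plant→Sub2→City: bottleneck 2, flow now 14.
No augmenting path remains; maximum flow = 14.
In the residual graph, reachable from Plant: {Plant}.
Min-cut edges: Plant→Sub2 (2), Plant→City (12); capacity 2 + 12 = 14.
This cut is saturated, so no flow can exceed 14.

14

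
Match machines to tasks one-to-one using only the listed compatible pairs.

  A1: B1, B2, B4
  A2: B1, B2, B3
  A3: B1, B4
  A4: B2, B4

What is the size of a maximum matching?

Unit-capacity flow: source→left, listed edges, right→sink; max matching = max flow.
Augmenting path A1→B1 (+1); matched 1.
Augmenting path A2→B2 (+1); matched 2.
Augmenting path A3→B4 (+1); matched 3.
Augmenting path A4→B2→A2→B3 (+1); matched 4.
No augmenting path remains; maximum matching = 4.
König certificate: {A1, A2, A3, A4} is a vertex cover of size 4 (every listed pair touches it), so no matching can be larger.

4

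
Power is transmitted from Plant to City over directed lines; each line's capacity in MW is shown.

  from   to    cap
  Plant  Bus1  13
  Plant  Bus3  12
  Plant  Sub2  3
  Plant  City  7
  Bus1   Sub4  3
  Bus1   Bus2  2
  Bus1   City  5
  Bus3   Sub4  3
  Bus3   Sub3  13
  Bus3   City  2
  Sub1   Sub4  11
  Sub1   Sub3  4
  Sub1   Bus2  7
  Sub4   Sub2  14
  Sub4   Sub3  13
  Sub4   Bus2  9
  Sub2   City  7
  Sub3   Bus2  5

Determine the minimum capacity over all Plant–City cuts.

21

Augment Plant→City: bottleneck 7, flow now 7.
Augment Plant→Bus1→City: bottleneck 5, flow now 12.
Augment Plant→Bus3→City: bottleneck 2, flow now 14.
Augment Plant→Sub2→City: bottleneck 3, flow now 17.
Augment Plant→Bus1→Sub4→Sub2→City: bottleneck 3, flow now 20.
Augment Plant→Bus3→Sub4→Sub2→City: bottleneck 1, flow now 21.
No augmenting path remains; maximum flow = 21.
By max-flow min-cut, the minimum cut capacity equals the max flow.
In the residual graph, reachable from Plant: {Plant, Bus1, Bus3, Sub4, Sub2, Sub3, Bus2}.
Min-cut edges: Plant→City (7), Bus1→City (5), Bus3→City (2), Sub2→City (7); capacity 7 + 5 + 2 + 7 = 21.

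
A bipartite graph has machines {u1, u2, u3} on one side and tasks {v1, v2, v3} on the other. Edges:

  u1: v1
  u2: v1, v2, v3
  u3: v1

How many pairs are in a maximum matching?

2

Unit-capacity flow: source→left, listed edges, right→sink; max matching = max flow.
Augmenting path u1→v1 (+1); matched 1.
Augmenting path u2→v2 (+1); matched 2.
No augmenting path remains; maximum matching = 2.
König certificate: {u2, v1} is a vertex cover of size 2 (every listed pair touches it), so no matching can be larger.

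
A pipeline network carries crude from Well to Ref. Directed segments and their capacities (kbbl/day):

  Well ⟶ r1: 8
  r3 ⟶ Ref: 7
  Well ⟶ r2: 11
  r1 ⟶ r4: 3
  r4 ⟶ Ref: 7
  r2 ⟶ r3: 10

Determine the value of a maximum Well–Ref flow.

10

Augment Well→r1→r4→Ref: bottleneck 3, flow now 3.
Augment Well→r2→r3→Ref: bottleneck 7, flow now 10.
No augmenting path remains; maximum flow = 10.
In the residual graph, reachable from Well: {Well, r1, r2, r3}.
Min-cut edges: r1→r4 (3), r3→Ref (7); capacity 3 + 7 = 10.
This cut is saturated, so no flow can exceed 10.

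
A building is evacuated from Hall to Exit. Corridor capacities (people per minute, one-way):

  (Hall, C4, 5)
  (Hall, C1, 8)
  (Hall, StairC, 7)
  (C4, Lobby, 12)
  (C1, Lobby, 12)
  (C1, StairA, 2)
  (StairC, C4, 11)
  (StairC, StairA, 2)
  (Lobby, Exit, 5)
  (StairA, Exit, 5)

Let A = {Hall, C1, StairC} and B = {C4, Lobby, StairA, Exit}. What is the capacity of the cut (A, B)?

Edges leaving {Hall, C1, StairC}: Hall→C4 (5), C1→Lobby (12), C1→StairA (2), StairC→C4 (11), StairC→StairA (2).
Cut capacity = 5 + 12 + 2 + 11 + 2 = 32.

32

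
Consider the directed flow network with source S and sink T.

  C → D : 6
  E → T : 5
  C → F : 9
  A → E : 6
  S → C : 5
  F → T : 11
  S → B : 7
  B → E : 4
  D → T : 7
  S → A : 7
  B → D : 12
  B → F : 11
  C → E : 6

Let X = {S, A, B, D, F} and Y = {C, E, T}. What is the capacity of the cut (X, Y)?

Edges leaving {S, A, B, D, F}: S→C (5), A→E (6), B→E (4), D→T (7), F→T (11).
Cut capacity = 5 + 6 + 4 + 7 + 11 = 33.

33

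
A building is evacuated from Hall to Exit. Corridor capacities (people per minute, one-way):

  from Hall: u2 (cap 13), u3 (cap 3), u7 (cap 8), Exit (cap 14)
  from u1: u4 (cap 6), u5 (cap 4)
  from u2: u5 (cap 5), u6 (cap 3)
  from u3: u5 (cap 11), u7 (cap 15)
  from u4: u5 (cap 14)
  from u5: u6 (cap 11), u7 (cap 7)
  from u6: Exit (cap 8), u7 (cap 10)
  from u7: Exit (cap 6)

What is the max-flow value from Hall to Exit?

Augment Hall→Exit: bottleneck 14, flow now 14.
Augment Hall→u7→Exit: bottleneck 6, flow now 20.
Augment Hall→u2→u6→Exit: bottleneck 3, flow now 23.
Augment Hall→u2→u5→u6→Exit: bottleneck 5, flow now 28.
No augmenting path remains; maximum flow = 28.
In the residual graph, reachable from Hall: {Hall, u2, u3, u5, u6, u7}.
Min-cut edges: Hall→Exit (14), u6→Exit (8), u7→Exit (6); capacity 14 + 8 + 6 = 28.
This cut is saturated, so no flow can exceed 28.

28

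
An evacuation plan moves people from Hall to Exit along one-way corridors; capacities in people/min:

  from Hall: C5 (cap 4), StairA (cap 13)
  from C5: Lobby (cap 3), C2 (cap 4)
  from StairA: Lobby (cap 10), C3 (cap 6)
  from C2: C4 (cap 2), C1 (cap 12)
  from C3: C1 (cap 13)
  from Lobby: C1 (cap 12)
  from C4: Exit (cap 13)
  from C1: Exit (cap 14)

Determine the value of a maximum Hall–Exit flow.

16

Augment Hall→C5→C2→C4→Exit: bottleneck 2, flow now 2.
Augment Hall→C5→C2→C1→Exit: bottleneck 2, flow now 4.
Augment Hall→StairA→C3→C1→Exit: bottleneck 6, flow now 10.
Augment Hall→StairA→Lobby→C1→Exit: bottleneck 6, flow now 16.
No augmenting path remains; maximum flow = 16.
In the residual graph, reachable from Hall: {Hall, C5, StairA, C2, C3, Lobby, C1}.
Min-cut edges: C2→C4 (2), C1→Exit (14); capacity 2 + 14 = 16.
This cut is saturated, so no flow can exceed 16.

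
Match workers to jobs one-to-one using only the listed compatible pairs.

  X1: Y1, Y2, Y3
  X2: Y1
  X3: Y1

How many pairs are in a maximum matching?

2

Unit-capacity flow: source→left, listed edges, right→sink; max matching = max flow.
Augmenting path X1→Y1 (+1); matched 1.
Augmenting path X2→Y1→X1→Y2 (+1); matched 2.
No augmenting path remains; maximum matching = 2.
König certificate: {X1, Y1} is a vertex cover of size 2 (every listed pair touches it), so no matching can be larger.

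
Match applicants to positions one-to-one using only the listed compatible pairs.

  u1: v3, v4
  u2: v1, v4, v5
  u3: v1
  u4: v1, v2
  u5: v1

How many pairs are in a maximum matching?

Unit-capacity flow: source→left, listed edges, right→sink; max matching = max flow.
Augmenting path u1→v3 (+1); matched 1.
Augmenting path u2→v1 (+1); matched 2.
Augmenting path u4→v2 (+1); matched 3.
Augmenting path u3→v1→u2→v4 (+1); matched 4.
No augmenting path remains; maximum matching = 4.
König certificate: {u1, u2, u4, v1} is a vertex cover of size 4 (every listed pair touches it), so no matching can be larger.

4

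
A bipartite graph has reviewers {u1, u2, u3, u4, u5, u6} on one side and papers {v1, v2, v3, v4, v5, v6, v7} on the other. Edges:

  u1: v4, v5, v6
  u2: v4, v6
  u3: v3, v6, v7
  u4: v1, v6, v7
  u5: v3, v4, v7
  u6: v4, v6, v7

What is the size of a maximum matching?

6

Unit-capacity flow: source→left, listed edges, right→sink; max matching = max flow.
Augmenting path u1→v4 (+1); matched 1.
Augmenting path u2→v6 (+1); matched 2.
Augmenting path u3→v3 (+1); matched 3.
Augmenting path u4→v1 (+1); matched 4.
Augmenting path u5→v7 (+1); matched 5.
Augmenting path u6→v4→u1→v5 (+1); matched 6.
No augmenting path remains; maximum matching = 6.
König certificate: {u1, u2, u3, u4, u5, u6} is a vertex cover of size 6 (every listed pair touches it), so no matching can be larger.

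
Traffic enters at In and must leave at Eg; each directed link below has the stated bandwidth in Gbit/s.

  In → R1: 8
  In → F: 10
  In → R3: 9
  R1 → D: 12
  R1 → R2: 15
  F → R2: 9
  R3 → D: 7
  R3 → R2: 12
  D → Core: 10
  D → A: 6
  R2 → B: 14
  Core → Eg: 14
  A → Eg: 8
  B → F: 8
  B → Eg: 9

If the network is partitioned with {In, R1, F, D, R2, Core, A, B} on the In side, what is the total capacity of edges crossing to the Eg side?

Edges leaving {In, R1, F, D, R2, Core, A, B}: In→R3 (9), Core→Eg (14), A→Eg (8), B→Eg (9).
Cut capacity = 9 + 14 + 8 + 9 = 40.

40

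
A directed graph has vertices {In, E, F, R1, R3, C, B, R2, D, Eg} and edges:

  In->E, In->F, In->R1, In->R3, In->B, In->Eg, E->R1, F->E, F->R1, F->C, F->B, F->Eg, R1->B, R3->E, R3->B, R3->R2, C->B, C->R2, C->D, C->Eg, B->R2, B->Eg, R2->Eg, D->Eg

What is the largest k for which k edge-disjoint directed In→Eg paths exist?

Assign every edge capacity 1; by Menger, the answer equals the max flow.
Path In→Eg (+1); total 1.
Path In→F→Eg (+1); total 2.
Path In→B→Eg (+1); total 3.
Path In→R3→R2→Eg (+1); total 4.
No residual In→Eg path; max flow = 4.
Certifying cut of size 4: {B→Eg, In→Eg, In→F, R2→Eg}.

4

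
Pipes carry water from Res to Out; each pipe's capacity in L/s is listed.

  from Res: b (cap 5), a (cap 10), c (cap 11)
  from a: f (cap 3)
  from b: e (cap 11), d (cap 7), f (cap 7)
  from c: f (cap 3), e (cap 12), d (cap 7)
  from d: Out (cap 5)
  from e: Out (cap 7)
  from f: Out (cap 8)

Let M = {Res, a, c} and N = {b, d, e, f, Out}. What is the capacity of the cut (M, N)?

30

Edges leaving {Res, a, c}: Res→b (5), a→f (3), c→d (7), c→e (12), c→f (3).
Cut capacity = 5 + 3 + 7 + 12 + 3 = 30.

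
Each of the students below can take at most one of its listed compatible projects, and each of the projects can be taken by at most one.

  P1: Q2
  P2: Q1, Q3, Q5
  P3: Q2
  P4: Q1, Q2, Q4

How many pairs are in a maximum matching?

Unit-capacity flow: source→left, listed edges, right→sink; max matching = max flow.
Augmenting path P1→Q2 (+1); matched 1.
Augmenting path P2→Q1 (+1); matched 2.
Augmenting path P4→Q4 (+1); matched 3.
No augmenting path remains; maximum matching = 3.
König certificate: {P2, P4, Q2} is a vertex cover of size 3 (every listed pair touches it), so no matching can be larger.

3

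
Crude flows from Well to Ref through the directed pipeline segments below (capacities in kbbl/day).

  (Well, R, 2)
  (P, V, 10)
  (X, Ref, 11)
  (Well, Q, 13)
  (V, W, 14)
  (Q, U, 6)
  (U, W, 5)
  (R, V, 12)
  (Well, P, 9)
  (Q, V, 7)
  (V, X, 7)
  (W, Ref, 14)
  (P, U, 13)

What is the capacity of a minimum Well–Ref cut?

21

Augment Well→P→U→W→Ref: bottleneck 5, flow now 5.
Augment Well→P→V→W→Ref: bottleneck 4, flow now 9.
Augment Well→Q→V→W→Ref: bottleneck 5, flow now 14.
Augment Well→Q→V→X→Ref: bottleneck 2, flow now 16.
Augment Well→R→V→X→Ref: bottleneck 2, flow now 18.
Augment Well→Q→U→P→V→X→Ref: bottleneck 3, flow now 21. (uses reverse residual edge)
No augmenting path remains; maximum flow = 21.
By max-flow min-cut, the minimum cut capacity equals the max flow.
In the residual graph, reachable from Well: {Well, P, Q, R, U, V, W}.
Min-cut edges: V→X (7), W→Ref (14); capacity 7 + 14 = 21.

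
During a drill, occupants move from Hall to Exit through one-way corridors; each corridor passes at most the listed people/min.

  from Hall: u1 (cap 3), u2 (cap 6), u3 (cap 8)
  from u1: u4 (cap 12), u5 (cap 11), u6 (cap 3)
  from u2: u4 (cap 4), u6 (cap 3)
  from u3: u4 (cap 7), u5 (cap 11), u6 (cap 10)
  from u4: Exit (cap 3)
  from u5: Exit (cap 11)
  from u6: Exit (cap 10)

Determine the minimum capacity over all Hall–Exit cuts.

17

Augment Hall→u1→u4→Exit: bottleneck 3, flow now 3.
Augment Hall→u2→u6→Exit: bottleneck 3, flow now 6.
Augment Hall→u3→u5→Exit: bottleneck 8, flow now 14.
Augment Hall→u2→u4→u1→u5→Exit: bottleneck 3, flow now 17. (uses reverse residual edge)
No augmenting path remains; maximum flow = 17.
By max-flow min-cut, the minimum cut capacity equals the max flow.
In the residual graph, reachable from Hall: {Hall}.
Min-cut edges: Hall→u1 (3), Hall→u2 (6), Hall→u3 (8); capacity 3 + 6 + 8 = 17.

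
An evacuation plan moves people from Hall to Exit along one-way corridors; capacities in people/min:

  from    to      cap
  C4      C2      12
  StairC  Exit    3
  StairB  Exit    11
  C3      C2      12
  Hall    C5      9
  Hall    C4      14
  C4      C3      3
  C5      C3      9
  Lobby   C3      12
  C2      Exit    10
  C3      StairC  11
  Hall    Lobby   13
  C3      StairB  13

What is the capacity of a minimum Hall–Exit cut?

Augment Hall→C4→C2→Exit: bottleneck 10, flow now 10.
Augment Hall→C5→C3→StairB→Exit: bottleneck 9, flow now 19.
Augment Hall→Lobby→C3→StairB→Exit: bottleneck 2, flow now 21.
Augment Hall→Lobby→C3→StairC→Exit: bottleneck 3, flow now 24.
No augmenting path remains; maximum flow = 24.
By max-flow min-cut, the minimum cut capacity equals the max flow.
In the residual graph, reachable from Hall: {Hall, C5, Lobby, C4, C3, StairB, C2, StairC}.
Min-cut edges: StairB→Exit (11), C2→Exit (10), StairC→Exit (3); capacity 11 + 10 + 3 = 24.

24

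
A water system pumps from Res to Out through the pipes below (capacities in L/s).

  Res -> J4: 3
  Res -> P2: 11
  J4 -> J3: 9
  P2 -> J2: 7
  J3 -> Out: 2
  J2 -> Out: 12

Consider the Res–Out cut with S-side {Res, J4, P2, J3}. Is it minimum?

Yes — it is a minimum cut (capacity 9).

Given cut capacity: 7 + 2 = 9.
Augment Res→J4→J3→Out: bottleneck 2, flow now 2.
Augment Res→P2→J2→Out: bottleneck 7, flow now 9.
No augmenting path remains; maximum flow = 9.
Cut capacity 9 equals the max flow, so it is a minimum cut.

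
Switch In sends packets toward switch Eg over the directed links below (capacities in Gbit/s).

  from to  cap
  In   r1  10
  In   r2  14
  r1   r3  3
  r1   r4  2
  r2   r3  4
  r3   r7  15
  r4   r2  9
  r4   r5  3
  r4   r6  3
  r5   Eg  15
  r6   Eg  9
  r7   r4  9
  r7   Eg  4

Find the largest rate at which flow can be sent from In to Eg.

Augment In→r1→r3→r7→Eg: bottleneck 3, flow now 3.
Augment In→r1→r4→r5→Eg: bottleneck 2, flow now 5.
Augment In→r2→r3→r7→Eg: bottleneck 1, flow now 6.
Augment In→r2→r3→r7→r4→r5→Eg: bottleneck 1, flow now 7.
Augment In→r2→r3→r7→r4→r6→Eg: bottleneck 2, flow now 9.
No augmenting path remains; maximum flow = 9.
In the residual graph, reachable from In: {In, r1, r2}.
Min-cut edges: r1→r3 (3), r1→r4 (2), r2→r3 (4); capacity 3 + 2 + 4 = 9.
This cut is saturated, so no flow can exceed 9.

9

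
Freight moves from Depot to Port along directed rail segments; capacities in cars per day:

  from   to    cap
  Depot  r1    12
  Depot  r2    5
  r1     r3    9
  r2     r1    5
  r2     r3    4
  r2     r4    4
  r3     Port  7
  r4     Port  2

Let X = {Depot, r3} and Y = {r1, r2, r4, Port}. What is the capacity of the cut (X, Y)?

Edges leaving {Depot, r3}: Depot→r1 (12), Depot→r2 (5), r3→Port (7).
Cut capacity = 12 + 5 + 7 = 24.

24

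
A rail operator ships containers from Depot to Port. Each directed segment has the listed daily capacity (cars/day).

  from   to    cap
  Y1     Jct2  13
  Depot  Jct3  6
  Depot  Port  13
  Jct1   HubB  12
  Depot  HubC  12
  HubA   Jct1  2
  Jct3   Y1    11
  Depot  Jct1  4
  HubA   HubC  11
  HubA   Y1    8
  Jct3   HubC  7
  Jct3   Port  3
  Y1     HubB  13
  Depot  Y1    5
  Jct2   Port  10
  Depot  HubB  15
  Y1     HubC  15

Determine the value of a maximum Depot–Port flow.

Augment Depot→Port: bottleneck 13, flow now 13.
Augment Depot→Jct3→Port: bottleneck 3, flow now 16.
Augment Depot→Y1→Jct2→Port: bottleneck 5, flow now 21.
Augment Depot→Jct3→Y1→Jct2→Port: bottleneck 3, flow now 24.
No augmenting path remains; maximum flow = 24.
In the residual graph, reachable from Depot: {Depot, Jct1, HubB, HubC}.
Min-cut edges: Depot→Jct3 (6), Depot→Y1 (5), Depot→Port (13); capacity 6 + 5 + 13 = 24.
This cut is saturated, so no flow can exceed 24.

24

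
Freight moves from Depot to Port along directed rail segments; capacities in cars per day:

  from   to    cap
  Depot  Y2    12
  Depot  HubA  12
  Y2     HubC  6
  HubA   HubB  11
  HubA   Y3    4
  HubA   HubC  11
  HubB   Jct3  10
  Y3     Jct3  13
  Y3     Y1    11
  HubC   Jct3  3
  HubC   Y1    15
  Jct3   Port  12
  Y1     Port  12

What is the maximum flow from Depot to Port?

Augment Depot→Y2→HubC→Jct3→Port: bottleneck 3, flow now 3.
Augment Depot→Y2→HubC→Y1→Port: bottleneck 3, flow now 6.
Augment Depot→HubA→HubB→Jct3→Port: bottleneck 9, flow now 15.
Augment Depot→HubA→Y3→Y1→Port: bottleneck 3, flow now 18.
No augmenting path remains; maximum flow = 18.
In the residual graph, reachable from Depot: {Depot, Y2}.
Min-cut edges: Depot→HubA (12), Y2→HubC (6); capacity 12 + 6 = 18.
This cut is saturated, so no flow can exceed 18.

18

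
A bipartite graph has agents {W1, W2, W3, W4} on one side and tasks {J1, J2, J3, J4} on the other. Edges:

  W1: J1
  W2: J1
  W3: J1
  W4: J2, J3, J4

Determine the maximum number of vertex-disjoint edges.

Unit-capacity flow: source→left, listed edges, right→sink; max matching = max flow.
Augmenting path W1→J1 (+1); matched 1.
Augmenting path W4→J2 (+1); matched 2.
No augmenting path remains; maximum matching = 2.
König certificate: {W4, J1} is a vertex cover of size 2 (every listed pair touches it), so no matching can be larger.

2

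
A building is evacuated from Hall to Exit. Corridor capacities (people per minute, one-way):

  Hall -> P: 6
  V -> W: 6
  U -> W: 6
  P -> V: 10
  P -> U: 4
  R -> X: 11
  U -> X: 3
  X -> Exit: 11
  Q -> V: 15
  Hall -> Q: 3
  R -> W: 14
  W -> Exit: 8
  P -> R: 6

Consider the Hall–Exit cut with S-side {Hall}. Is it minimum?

Yes — it is a minimum cut (capacity 9).

Given cut capacity: 6 + 3 = 9.
Augment Hall→P→R→W→Exit: bottleneck 6, flow now 6.
Augment Hall→Q→V→W→Exit: bottleneck 2, flow now 8.
Augment Hall→Q→V→W→R→X→Exit: bottleneck 1, flow now 9. (uses reverse residual edge)
No augmenting path remains; maximum flow = 9.
Cut capacity 9 equals the max flow, so it is a minimum cut.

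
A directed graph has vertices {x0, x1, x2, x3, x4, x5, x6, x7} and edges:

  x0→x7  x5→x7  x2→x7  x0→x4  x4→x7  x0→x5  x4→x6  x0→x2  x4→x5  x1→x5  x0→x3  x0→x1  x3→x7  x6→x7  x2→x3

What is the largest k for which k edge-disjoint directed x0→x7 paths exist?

Assign every edge capacity 1; by Menger, the answer equals the max flow.
Path x0→x7 (+1); total 1.
Path x0→x2→x7 (+1); total 2.
Path x0→x3→x7 (+1); total 3.
Path x0→x4→x7 (+1); total 4.
Path x0→x5→x7 (+1); total 5.
No residual x0→x7 path; max flow = 5.
Certifying cut of size 5: {x0→x2, x0→x3, x0→x4, x0→x7, x5→x7}.

5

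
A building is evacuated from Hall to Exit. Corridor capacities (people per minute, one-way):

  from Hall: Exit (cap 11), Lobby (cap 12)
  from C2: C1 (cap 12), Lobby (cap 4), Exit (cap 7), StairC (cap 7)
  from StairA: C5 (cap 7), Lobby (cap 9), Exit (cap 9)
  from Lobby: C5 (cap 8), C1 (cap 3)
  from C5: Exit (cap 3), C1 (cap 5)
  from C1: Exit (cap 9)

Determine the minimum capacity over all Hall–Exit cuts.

Augment Hall→Exit: bottleneck 11, flow now 11.
Augment Hall→Lobby→C5→Exit: bottleneck 3, flow now 14.
Augment Hall→Lobby→C1→Exit: bottleneck 3, flow now 17.
Augment Hall→Lobby→C5→C1→Exit: bottleneck 5, flow now 22.
No augmenting path remains; maximum flow = 22.
By max-flow min-cut, the minimum cut capacity equals the max flow.
In the residual graph, reachable from Hall: {Hall, Lobby}.
Min-cut edges: Hall→Exit (11), Lobby→C5 (8), Lobby→C1 (3); capacity 11 + 8 + 3 = 22.

22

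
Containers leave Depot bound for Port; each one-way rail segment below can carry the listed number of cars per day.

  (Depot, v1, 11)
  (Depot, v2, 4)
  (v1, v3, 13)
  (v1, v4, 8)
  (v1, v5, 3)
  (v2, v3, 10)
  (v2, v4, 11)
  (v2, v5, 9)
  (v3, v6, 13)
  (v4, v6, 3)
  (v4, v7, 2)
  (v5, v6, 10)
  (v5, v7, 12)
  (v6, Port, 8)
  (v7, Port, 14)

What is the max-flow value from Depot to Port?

Augment Depot→v1→v3→v6→Port: bottleneck 8, flow now 8.
Augment Depot→v1→v4→v7→Port: bottleneck 2, flow now 10.
Augment Depot→v1→v5→v7→Port: bottleneck 1, flow now 11.
Augment Depot→v2→v5→v7→Port: bottleneck 4, flow now 15.
No augmenting path remains; maximum flow = 15.
In the residual graph, reachable from Depot: {Depot}.
Min-cut edges: Depot→v1 (11), Depot→v2 (4); capacity 11 + 4 = 15.
This cut is saturated, so no flow can exceed 15.

15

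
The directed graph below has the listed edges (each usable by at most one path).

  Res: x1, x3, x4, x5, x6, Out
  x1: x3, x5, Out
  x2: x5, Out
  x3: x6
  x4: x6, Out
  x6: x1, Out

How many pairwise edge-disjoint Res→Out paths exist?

4

Assign every edge capacity 1; by Menger, the answer equals the max flow.
Path Res→Out (+1); total 1.
Path Res→x1→Out (+1); total 2.
Path Res→x4→Out (+1); total 3.
Path Res→x6→Out (+1); total 4.
No residual Res→Out path; max flow = 4.
Certifying cut of size 4: {Res→Out, Res→x4, x1→Out, x6→Out}.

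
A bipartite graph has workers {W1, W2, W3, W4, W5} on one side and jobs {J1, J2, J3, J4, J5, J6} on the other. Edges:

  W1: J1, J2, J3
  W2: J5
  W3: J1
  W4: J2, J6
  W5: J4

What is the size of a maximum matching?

Unit-capacity flow: source→left, listed edges, right→sink; max matching = max flow.
Augmenting path W1→J1 (+1); matched 1.
Augmenting path W2→J5 (+1); matched 2.
Augmenting path W4→J2 (+1); matched 3.
Augmenting path W5→J4 (+1); matched 4.
Augmenting path W3→J1→W1→J3 (+1); matched 5.
No augmenting path remains; maximum matching = 5.
König certificate: {W1, W2, W3, W4, W5} is a vertex cover of size 5 (every listed pair touches it), so no matching can be larger.

5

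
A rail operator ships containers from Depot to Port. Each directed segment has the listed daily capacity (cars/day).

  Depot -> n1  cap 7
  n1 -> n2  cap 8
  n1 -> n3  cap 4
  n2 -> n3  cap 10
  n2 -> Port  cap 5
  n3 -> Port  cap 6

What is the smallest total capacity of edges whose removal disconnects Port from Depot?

Augment Depot→n1→n2→Port: bottleneck 5, flow now 5.
Augment Depot→n1→n3→Port: bottleneck 2, flow now 7.
No augmenting path remains; maximum flow = 7.
By max-flow min-cut, the minimum cut capacity equals the max flow.
In the residual graph, reachable from Depot: {Depot}.
Min-cut edges: Depot→n1 (7); capacity 7 = 7.

7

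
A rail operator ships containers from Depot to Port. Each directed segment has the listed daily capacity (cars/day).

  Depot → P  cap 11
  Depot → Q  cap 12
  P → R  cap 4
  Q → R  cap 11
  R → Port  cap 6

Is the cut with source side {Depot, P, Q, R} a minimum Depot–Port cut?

Yes — it is a minimum cut (capacity 6).

Given cut capacity: 6 = 6.
Augment Depot→P→R→Port: bottleneck 4, flow now 4.
Augment Depot→Q→R→Port: bottleneck 2, flow now 6.
No augmenting path remains; maximum flow = 6.
Cut capacity 6 equals the max flow, so it is a minimum cut.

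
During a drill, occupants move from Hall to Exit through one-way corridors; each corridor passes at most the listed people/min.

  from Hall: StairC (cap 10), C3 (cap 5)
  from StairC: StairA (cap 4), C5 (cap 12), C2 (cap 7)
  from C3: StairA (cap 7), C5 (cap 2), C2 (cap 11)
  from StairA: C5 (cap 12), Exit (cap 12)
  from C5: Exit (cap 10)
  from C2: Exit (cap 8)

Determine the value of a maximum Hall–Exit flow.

15

Augment Hall→StairC→StairA→Exit: bottleneck 4, flow now 4.
Augment Hall→StairC→C5→Exit: bottleneck 6, flow now 10.
Augment Hall→C3→StairA→Exit: bottleneck 5, flow now 15.
No augmenting path remains; maximum flow = 15.
In the residual graph, reachable from Hall: {Hall}.
Min-cut edges: Hall→StairC (10), Hall→C3 (5); capacity 10 + 5 = 15.
This cut is saturated, so no flow can exceed 15.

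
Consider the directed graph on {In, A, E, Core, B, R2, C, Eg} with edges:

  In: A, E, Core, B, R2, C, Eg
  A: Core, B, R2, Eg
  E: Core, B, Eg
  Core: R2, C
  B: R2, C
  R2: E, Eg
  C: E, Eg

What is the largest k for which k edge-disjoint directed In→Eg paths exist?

Assign every edge capacity 1; by Menger, the answer equals the max flow.
Path In→Eg (+1); total 1.
Path In→A→Eg (+1); total 2.
Path In→E→Eg (+1); total 3.
Path In→R2→Eg (+1); total 4.
Path In→C→Eg (+1); total 5.
No residual In→Eg path; max flow = 5.
Certifying cut of size 5: {C→Eg, E→Eg, In→A, In→Eg, R2→Eg}.

5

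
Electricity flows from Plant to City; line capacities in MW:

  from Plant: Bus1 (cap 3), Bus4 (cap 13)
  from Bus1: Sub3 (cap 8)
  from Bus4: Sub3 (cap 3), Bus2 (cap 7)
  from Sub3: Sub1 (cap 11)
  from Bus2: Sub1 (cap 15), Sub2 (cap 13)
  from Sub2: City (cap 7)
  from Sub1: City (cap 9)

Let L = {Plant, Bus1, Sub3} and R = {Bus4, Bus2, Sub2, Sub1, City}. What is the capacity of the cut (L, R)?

Edges leaving {Plant, Bus1, Sub3}: Plant→Bus4 (13), Sub3→Sub1 (11).
Cut capacity = 13 + 11 = 24.

24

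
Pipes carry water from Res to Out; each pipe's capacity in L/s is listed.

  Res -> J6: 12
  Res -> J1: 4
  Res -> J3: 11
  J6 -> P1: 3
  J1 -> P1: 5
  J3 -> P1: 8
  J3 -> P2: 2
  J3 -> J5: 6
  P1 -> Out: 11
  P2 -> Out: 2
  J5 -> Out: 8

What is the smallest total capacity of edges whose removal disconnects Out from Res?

Augment Res→J6→P1→Out: bottleneck 3, flow now 3.
Augment Res→J1→P1→Out: bottleneck 4, flow now 7.
Augment Res→J3→P1→Out: bottleneck 4, flow now 11.
Augment Res→J3→P2→Out: bottleneck 2, flow now 13.
Augment Res→J3→J5→Out: bottleneck 5, flow now 18.
No augmenting path remains; maximum flow = 18.
By max-flow min-cut, the minimum cut capacity equals the max flow.
In the residual graph, reachable from Res: {Res, J6}.
Min-cut edges: Res→J1 (4), Res→J3 (11), J6→P1 (3); capacity 4 + 11 + 3 = 18.

18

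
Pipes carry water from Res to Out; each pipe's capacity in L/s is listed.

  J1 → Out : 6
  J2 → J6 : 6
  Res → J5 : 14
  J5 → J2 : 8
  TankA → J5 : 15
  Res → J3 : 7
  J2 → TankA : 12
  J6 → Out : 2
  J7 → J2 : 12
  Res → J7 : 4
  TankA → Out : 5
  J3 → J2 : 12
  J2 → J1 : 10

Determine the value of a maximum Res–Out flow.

13

Augment Res→J5→J2→TankA→Out: bottleneck 5, flow now 5.
Augment Res→J5→J2→J6→Out: bottleneck 2, flow now 7.
Augment Res→J5→J2→J1→Out: bottleneck 1, flow now 8.
Augment Res→J7→J2→J1→Out: bottleneck 4, flow now 12.
Augment Res→J3→J2→J1→Out: bottleneck 1, flow now 13.
No augmenting path remains; maximum flow = 13.
In the residual graph, reachable from Res: {Res, J5, J7, J3, J2, TankA, J6, J1}.
Min-cut edges: TankA→Out (5), J6→Out (2), J1→Out (6); capacity 5 + 2 + 6 = 13.
This cut is saturated, so no flow can exceed 13.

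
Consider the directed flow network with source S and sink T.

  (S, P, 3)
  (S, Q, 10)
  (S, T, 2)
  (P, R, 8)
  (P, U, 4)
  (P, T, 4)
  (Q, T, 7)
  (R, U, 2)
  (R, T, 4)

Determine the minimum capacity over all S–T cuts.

Augment S→T: bottleneck 2, flow now 2.
Augment S→P→T: bottleneck 3, flow now 5.
Augment S→Q→T: bottleneck 7, flow now 12.
No augmenting path remains; maximum flow = 12.
By max-flow min-cut, the minimum cut capacity equals the max flow.
In the residual graph, reachable from S: {S, Q}.
Min-cut edges: S→P (3), S→T (2), Q→T (7); capacity 3 + 2 + 7 = 12.

12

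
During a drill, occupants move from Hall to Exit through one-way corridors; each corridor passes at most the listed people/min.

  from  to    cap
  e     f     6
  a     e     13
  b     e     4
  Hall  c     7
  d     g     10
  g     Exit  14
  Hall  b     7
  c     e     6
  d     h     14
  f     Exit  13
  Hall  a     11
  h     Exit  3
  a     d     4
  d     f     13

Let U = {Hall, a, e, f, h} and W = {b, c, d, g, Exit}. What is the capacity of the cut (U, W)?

34

Edges leaving {Hall, a, e, f, h}: Hall→b (7), Hall→c (7), a→d (4), f→Exit (13), h→Exit (3).
Cut capacity = 7 + 7 + 4 + 13 + 3 = 34.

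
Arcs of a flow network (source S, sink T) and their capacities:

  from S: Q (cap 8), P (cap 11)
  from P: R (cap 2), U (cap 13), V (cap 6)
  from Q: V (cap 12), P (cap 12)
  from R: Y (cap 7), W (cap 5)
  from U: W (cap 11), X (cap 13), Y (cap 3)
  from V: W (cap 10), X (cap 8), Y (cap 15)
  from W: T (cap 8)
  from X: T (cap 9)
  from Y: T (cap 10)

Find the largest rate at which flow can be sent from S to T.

Augment S→P→R→W→T: bottleneck 2, flow now 2.
Augment S→P→U→W→T: bottleneck 6, flow now 8.
Augment S→P→U→X→T: bottleneck 3, flow now 11.
Augment S→Q→V→X→T: bottleneck 6, flow now 17.
Augment S→Q→V→Y→T: bottleneck 2, flow now 19.
No augmenting path remains; maximum flow = 19.
In the residual graph, reachable from S: {S}.
Min-cut edges: S→P (11), S→Q (8); capacity 11 + 8 = 19.
This cut is saturated, so no flow can exceed 19.

19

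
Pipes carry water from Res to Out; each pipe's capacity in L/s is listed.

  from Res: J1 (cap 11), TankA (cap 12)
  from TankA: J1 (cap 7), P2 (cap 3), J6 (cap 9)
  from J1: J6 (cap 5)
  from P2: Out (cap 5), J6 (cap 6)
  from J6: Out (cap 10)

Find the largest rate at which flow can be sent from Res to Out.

Augment Res→TankA→P2→Out: bottleneck 3, flow now 3.
Augment Res→TankA→J6→Out: bottleneck 9, flow now 12.
Augment Res→J1→J6→Out: bottleneck 1, flow now 13.
No augmenting path remains; maximum flow = 13.
In the residual graph, reachable from Res: {Res, TankA, J1, J6}.
Min-cut edges: TankA→P2 (3), J6→Out (10); capacity 3 + 10 = 13.
This cut is saturated, so no flow can exceed 13.

13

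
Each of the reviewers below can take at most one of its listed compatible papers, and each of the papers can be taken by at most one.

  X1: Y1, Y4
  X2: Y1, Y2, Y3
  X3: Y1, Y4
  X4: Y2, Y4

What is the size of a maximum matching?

4

Unit-capacity flow: source→left, listed edges, right→sink; max matching = max flow.
Augmenting path X1→Y1 (+1); matched 1.
Augmenting path X2→Y2 (+1); matched 2.
Augmenting path X3→Y4 (+1); matched 3.
Augmenting path X4→Y2→X2→Y3 (+1); matched 4.
No augmenting path remains; maximum matching = 4.
König certificate: {X1, X2, X3, X4} is a vertex cover of size 4 (every listed pair touches it), so no matching can be larger.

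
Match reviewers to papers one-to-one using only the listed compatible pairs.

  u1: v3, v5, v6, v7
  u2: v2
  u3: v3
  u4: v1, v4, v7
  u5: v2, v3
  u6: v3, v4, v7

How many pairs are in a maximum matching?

5

Unit-capacity flow: source→left, listed edges, right→sink; max matching = max flow.
Augmenting path u1→v3 (+1); matched 1.
Augmenting path u2→v2 (+1); matched 2.
Augmenting path u4→v1 (+1); matched 3.
Augmenting path u6→v4 (+1); matched 4.
Augmenting path u3→v3→u1→v5 (+1); matched 5.
No augmenting path remains; maximum matching = 5.
König certificate: {u1, u4, u6, v2, v3} is a vertex cover of size 5 (every listed pair touches it), so no matching can be larger.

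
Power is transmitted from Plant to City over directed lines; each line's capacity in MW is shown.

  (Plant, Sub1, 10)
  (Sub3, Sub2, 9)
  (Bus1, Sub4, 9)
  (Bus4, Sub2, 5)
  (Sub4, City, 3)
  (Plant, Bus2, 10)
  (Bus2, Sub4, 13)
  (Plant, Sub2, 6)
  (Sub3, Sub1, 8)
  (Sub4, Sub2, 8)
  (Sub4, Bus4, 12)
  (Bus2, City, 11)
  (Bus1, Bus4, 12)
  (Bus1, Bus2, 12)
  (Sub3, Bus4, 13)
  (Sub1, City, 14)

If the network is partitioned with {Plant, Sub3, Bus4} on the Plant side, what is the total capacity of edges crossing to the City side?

48

Edges leaving {Plant, Sub3, Bus4}: Plant→Sub1 (10), Plant→Bus2 (10), Plant→Sub2 (6), Sub3→Sub1 (8), Sub3→Sub2 (9), Bus4→Sub2 (5).
Cut capacity = 10 + 10 + 6 + 8 + 9 + 5 = 48.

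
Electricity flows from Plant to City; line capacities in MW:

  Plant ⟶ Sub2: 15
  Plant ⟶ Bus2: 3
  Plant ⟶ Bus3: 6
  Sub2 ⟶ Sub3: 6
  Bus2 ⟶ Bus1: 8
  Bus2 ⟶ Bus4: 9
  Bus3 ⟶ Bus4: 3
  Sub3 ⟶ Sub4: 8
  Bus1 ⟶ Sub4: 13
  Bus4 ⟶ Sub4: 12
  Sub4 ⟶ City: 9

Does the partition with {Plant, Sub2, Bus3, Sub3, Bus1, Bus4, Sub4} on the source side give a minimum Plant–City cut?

No — its capacity is 12, but the minimum cut has capacity 9.

Given cut capacity: 3 + 9 = 12.
Augment Plant→Sub2→Sub3→Sub4→City: bottleneck 6, flow now 6.
Augment Plant→Bus2→Bus1→Sub4→City: bottleneck 3, flow now 9.
No augmenting path remains; maximum flow = 9.
In the residual graph, reachable from Plant: {Plant, Sub2, Bus2, Bus3, Sub3, Bus1, Bus4, Sub4}.
Min-cut edges: Sub4→City (9); capacity 9 = 9.
Cut capacity 12 exceeds the max flow 9, so it is not minimum.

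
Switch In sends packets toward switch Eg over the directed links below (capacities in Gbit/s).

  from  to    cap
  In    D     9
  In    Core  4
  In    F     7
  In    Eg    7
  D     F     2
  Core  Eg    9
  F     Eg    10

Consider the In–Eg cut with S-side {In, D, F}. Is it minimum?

No — its capacity is 21, but the minimum cut has capacity 20.

Given cut capacity: 4 + 7 + 10 = 21.
Augment In→Eg: bottleneck 7, flow now 7.
Augment In→Core→Eg: bottleneck 4, flow now 11.
Augment In→F→Eg: bottleneck 7, flow now 18.
Augment In→D→F→Eg: bottleneck 2, flow now 20.
No augmenting path remains; maximum flow = 20.
In the residual graph, reachable from In: {In, D}.
Min-cut edges: In→Core (4), In→F (7), In→Eg (7), D→F (2); capacity 4 + 7 + 7 + 2 = 20.
Cut capacity 21 exceeds the max flow 20, so it is not minimum.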